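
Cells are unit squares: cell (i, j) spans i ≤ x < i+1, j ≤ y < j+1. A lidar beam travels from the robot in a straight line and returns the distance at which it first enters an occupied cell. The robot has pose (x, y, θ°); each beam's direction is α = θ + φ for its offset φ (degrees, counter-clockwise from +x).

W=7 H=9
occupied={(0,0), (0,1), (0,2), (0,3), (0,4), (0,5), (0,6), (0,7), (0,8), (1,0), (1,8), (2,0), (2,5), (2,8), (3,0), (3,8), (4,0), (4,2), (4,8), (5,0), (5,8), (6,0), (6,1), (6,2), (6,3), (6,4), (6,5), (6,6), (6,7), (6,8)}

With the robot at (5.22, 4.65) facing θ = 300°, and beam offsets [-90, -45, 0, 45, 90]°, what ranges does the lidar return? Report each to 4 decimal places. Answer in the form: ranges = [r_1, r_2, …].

ranges = [4.8728, 1.7082, 1.5600, 0.8075, 0.9007]

beam 1: φ=-90°, α=210°
  cosα=-0.8660 sinα=-0.5000 | (5,4) | tMaxX 0.2540 tMaxY 1.3000 | tΔX 1.1547 tΔY 2.0000
    t=0.2540 [x] (4,4)
    t=1.3000 [y] (4,3)
    t=1.4087 [x] (3,3)
    t=2.5634 [x] (2,3)
    t=3.3000 [y] (2,2)
    t=3.7181 [x] (1,2)
    t=4.8728 [x] (0,2) — stop
  → r_1 = 4.8728
beam 2: φ=-45°, α=255°
  cosα=-0.2588 sinα=-0.9659 | (5,4) | tMaxX 0.8500 tMaxY 0.6729 | tΔX 3.8637 tΔY 1.0353
    t=0.6729 [y] (5,3)
    t=0.8500 [x] (4,3)
    t=1.7082 [y] (4,2) — stop
  → r_2 = 1.7082
beam 3: φ=0°, α=300°
  cosα=0.5000 sinα=-0.8660 | (5,4) | tMaxX 1.5600 tMaxY 0.7506 | tΔX 2.0000 tΔY 1.1547
    t=0.7506 [y] (5,3)
    t=1.5600 [x] (6,3) — stop
  → r_3 = 1.5600
beam 4: φ=45°, α=345°
  cosα=0.9659 sinα=-0.2588 | (5,4) | tMaxX 0.8075 tMaxY 2.5114 | tΔX 1.0353 tΔY 3.8637
    t=0.8075 [x] (6,4) — stop
  → r_4 = 0.8075
beam 5: φ=90°, α=30°
  cosα=0.8660 sinα=0.5000 | (5,4) | tMaxX 0.9007 tMaxY 0.7000 | tΔX 1.1547 tΔY 2.0000
    t=0.7000 [y] (5,5)
    t=0.9007 [x] (6,5) — stop
  → r_5 = 0.9007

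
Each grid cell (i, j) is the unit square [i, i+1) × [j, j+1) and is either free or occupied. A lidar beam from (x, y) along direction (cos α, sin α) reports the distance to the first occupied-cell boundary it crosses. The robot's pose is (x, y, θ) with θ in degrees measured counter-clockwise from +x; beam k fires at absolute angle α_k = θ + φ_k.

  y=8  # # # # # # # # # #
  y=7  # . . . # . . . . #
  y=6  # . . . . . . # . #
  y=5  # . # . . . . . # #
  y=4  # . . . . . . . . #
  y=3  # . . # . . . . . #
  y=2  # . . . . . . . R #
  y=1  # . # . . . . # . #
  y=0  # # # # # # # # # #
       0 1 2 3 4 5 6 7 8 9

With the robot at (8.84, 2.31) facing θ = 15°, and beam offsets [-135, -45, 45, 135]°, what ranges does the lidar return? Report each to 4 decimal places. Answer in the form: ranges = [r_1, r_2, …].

beam 1: φ=-135°, α=240°
  dir = (cos 240°, sin 240°) = (-0.5000, -0.8660); from cell (8,2)
  next x-line at t=1.6800, next y-line at t=0.3580; Δt_x=2.0000, Δt_y=1.1547
    y: enter (8,1) at t=0.3580
    y: enter (8,0) at t=1.5127 ← occupied
  → r_1 = 1.5127
beam 2: φ=-45°, α=330°
  dir = (cos 330°, sin 330°) = (0.8660, -0.5000); from cell (8,2)
  next x-line at t=0.1848, next y-line at t=0.6200; Δt_x=1.1547, Δt_y=2.0000
    x: enter (9,2) at t=0.1848 ← occupied
  → r_2 = 0.1848
beam 3: φ=45°, α=60°
  dir = (cos 60°, sin 60°) = (0.5000, 0.8660); from cell (8,2)
  next x-line at t=0.3200, next y-line at t=0.7967; Δt_x=2.0000, Δt_y=1.1547
    x: enter (9,2) at t=0.3200 ← occupied
  → r_3 = 0.3200
beam 4: φ=135°, α=150°
  dir = (cos 150°, sin 150°) = (-0.8660, 0.5000); from cell (8,2)
  next x-line at t=0.9699, next y-line at t=1.3800; Δt_x=1.1547, Δt_y=2.0000
    x: enter (7,2) at t=0.9699
    y: enter (7,3) at t=1.3800
    x: enter (6,3) at t=2.1246
    x: enter (5,3) at t=3.2793
    y: enter (5,4) at t=3.3800
    x: enter (4,4) at t=4.4341
    y: enter (4,5) at t=5.3800
    x: enter (3,5) at t=5.5888
    x: enter (2,5) at t=6.7435 ← occupied
  → r_4 = 6.7435

ranges = [1.5127, 0.1848, 0.3200, 6.7435]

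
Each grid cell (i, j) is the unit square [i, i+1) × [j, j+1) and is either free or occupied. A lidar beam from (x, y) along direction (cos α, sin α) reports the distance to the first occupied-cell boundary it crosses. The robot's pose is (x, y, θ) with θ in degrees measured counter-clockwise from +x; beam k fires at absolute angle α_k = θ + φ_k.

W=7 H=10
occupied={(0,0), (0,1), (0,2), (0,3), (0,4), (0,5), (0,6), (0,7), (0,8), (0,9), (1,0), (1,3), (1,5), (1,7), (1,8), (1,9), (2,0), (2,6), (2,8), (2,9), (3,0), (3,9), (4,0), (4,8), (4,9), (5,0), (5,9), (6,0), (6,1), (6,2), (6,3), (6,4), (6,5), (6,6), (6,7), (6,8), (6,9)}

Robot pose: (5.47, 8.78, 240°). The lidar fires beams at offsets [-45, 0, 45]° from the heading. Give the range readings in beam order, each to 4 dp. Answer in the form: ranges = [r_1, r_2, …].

ranges = [0.4866, 8.9400, 2.0478]

beam 1: φ=-45°, α=195°
  direction (-0.9659, -0.2588); cell (5,8); t to first gridline: x 0.4866, y 3.0137 (then +1.0353 / +3.8637)
    (4,8) via x @ 0.4866  # hit
  → r_1 = 0.4866
beam 2: φ=0°, α=240°
  direction (-0.5000, -0.8660); cell (5,8); t to first gridline: x 0.9400, y 0.9007 (then +2.0000 / +1.1547)
    (5,7) via y @ 0.9007
    (4,7) via x @ 0.9400
    (4,6) via y @ 2.0554
    (3,6) via x @ 2.9400
    (3,5) via y @ 3.2101
    (3,4) via y @ 4.3648
    (2,4) via x @ 4.9400
    (2,3) via y @ 5.5195
    (2,2) via y @ 6.6742
    (1,2) via x @ 6.9400
    (1,1) via y @ 7.8289
    (0,1) via x @ 8.9400  # hit
  → r_2 = 8.9400
beam 3: φ=45°, α=285°
  direction (0.2588, -0.9659); cell (5,8); t to first gridline: x 2.0478, y 0.8075 (then +3.8637 / +1.0353)
    (5,7) via y @ 0.8075
    (5,6) via y @ 1.8428
    (6,6) via x @ 2.0478  # hit
  → r_3 = 2.0478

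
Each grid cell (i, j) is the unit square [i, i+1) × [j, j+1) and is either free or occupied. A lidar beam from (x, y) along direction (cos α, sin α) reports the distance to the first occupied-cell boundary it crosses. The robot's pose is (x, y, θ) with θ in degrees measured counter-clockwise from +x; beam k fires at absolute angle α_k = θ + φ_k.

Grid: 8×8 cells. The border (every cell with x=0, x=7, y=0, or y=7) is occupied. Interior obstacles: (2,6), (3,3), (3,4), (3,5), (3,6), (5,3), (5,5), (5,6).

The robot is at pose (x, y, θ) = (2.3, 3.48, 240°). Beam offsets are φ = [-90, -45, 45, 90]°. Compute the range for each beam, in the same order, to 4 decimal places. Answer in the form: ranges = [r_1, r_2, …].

ranges = [1.5011, 1.3459, 2.5675, 0.8083]

beam 1: φ=-90°, α=150°
  d=(-0.8660,0.5000)  start (2,3)  tX=0.3464 tY=1.0400  stride 1/|dx|=1.1547 1/|dy|=2.0000
    cross x-line → (1,3), t=0.3464
    cross y-line → (1,4), t=1.0400
    cross x-line → (0,4), t=1.5011 (wall)
  → r_1 = 1.5011
beam 2: φ=-45°, α=195°
  d=(-0.9659,-0.2588)  start (2,3)  tX=0.3106 tY=1.8546  stride 1/|dx|=1.0353 1/|dy|=3.8637
    cross x-line → (1,3), t=0.3106
    cross x-line → (0,3), t=1.3459 (wall)
  → r_2 = 1.3459
beam 3: φ=45°, α=285°
  d=(0.2588,-0.9659)  start (2,3)  tX=2.7046 tY=0.4969  stride 1/|dx|=3.8637 1/|dy|=1.0353
    cross y-line → (2,2), t=0.4969
    cross y-line → (2,1), t=1.5322
    cross y-line → (2,0), t=2.5675 (wall)
  → r_3 = 2.5675
beam 4: φ=90°, α=330°
  d=(0.8660,-0.5000)  start (2,3)  tX=0.8083 tY=0.9600  stride 1/|dx|=1.1547 1/|dy|=2.0000
    cross x-line → (3,3), t=0.8083 (wall)
  → r_4 = 0.8083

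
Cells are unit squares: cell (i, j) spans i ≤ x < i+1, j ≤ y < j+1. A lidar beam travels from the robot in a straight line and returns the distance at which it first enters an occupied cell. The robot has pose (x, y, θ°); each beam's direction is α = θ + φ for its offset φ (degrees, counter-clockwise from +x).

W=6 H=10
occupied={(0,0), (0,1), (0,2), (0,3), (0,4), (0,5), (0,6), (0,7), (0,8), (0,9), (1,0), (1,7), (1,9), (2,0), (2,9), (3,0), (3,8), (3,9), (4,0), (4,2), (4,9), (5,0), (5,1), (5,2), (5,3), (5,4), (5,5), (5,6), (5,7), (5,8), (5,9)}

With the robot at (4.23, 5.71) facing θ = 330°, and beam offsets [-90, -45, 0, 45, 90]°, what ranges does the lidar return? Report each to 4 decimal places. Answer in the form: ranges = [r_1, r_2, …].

beam 1: φ=-90°, α=240°
  dir = (cos 240°, sin 240°) = (-0.5000, -0.8660); from cell (4,5)
  next x-line at t=0.4600, next y-line at t=0.8198; Δt_x=2.0000, Δt_y=1.1547
    x: enter (3,5) at t=0.4600
    y: enter (3,4) at t=0.8198
    y: enter (3,3) at t=1.9745
    x: enter (2,3) at t=2.4600
    y: enter (2,2) at t=3.1292
    y: enter (2,1) at t=4.2839
    x: enter (1,1) at t=4.4600
    y: enter (1,0) at t=5.4386 ← occupied
  → r_1 = 5.4386
beam 2: φ=-45°, α=285°
  dir = (cos 285°, sin 285°) = (0.2588, -0.9659); from cell (4,5)
  next x-line at t=2.9751, next y-line at t=0.7350; Δt_x=3.8637, Δt_y=1.0353
    y: enter (4,4) at t=0.7350
    y: enter (4,3) at t=1.7703
    y: enter (4,2) at t=2.8056 ← occupied
  → r_2 = 2.8056
beam 3: φ=0°, α=330°
  dir = (cos 330°, sin 330°) = (0.8660, -0.5000); from cell (4,5)
  next x-line at t=0.8891, next y-line at t=1.4200; Δt_x=1.1547, Δt_y=2.0000
    x: enter (5,5) at t=0.8891 ← occupied
  → r_3 = 0.8891
beam 4: φ=45°, α=15°
  dir = (cos 15°, sin 15°) = (0.9659, 0.2588); from cell (4,5)
  next x-line at t=0.7972, next y-line at t=1.1205; Δt_x=1.0353, Δt_y=3.8637
    x: enter (5,5) at t=0.7972 ← occupied
  → r_4 = 0.7972
beam 5: φ=90°, α=60°
  dir = (cos 60°, sin 60°) = (0.5000, 0.8660); from cell (4,5)
  next x-line at t=1.5400, next y-line at t=0.3349; Δt_x=2.0000, Δt_y=1.1547
    y: enter (4,6) at t=0.3349
    y: enter (4,7) at t=1.4896
    x: enter (5,7) at t=1.5400 ← occupied
  → r_5 = 1.5400

ranges = [5.4386, 2.8056, 0.8891, 0.7972, 1.5400]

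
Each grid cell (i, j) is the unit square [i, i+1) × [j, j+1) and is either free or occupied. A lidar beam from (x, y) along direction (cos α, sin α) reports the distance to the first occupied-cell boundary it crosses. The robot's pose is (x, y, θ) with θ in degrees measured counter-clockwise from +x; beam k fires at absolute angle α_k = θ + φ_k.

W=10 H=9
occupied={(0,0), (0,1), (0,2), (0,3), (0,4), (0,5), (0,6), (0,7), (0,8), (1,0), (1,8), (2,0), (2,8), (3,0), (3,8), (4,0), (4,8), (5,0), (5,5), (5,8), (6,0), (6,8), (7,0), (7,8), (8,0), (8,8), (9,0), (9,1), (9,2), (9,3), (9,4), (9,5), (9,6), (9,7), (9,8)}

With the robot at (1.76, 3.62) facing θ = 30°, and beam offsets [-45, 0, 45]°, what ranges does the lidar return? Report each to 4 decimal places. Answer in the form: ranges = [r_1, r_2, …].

beam 1: φ=-45°, α=345°
  direction (0.9659, -0.2588); cell (1,3); t to first gridline: x 0.2485, y 2.3955 (then +1.0353 / +3.8637)
    (2,3) via x @ 0.2485
    (3,3) via x @ 1.2837
    (4,3) via x @ 2.3190
    (4,2) via y @ 2.3955
    (5,2) via x @ 3.3543
    (6,2) via x @ 4.3896
    (7,2) via x @ 5.4248
    (7,1) via y @ 6.2592
    (8,1) via x @ 6.4601
    (9,1) via x @ 7.4954  # hit
  → r_1 = 7.4954
beam 2: φ=0°, α=30°
  direction (0.8660, 0.5000); cell (1,3); t to first gridline: x 0.2771, y 0.7600 (then +1.1547 / +2.0000)
    (2,3) via x @ 0.2771
    (2,4) via y @ 0.7600
    (3,4) via x @ 1.4318
    (4,4) via x @ 2.5865
    (4,5) via y @ 2.7600
    (5,5) via x @ 3.7412  # hit
  → r_2 = 3.7412
beam 3: φ=45°, α=75°
  direction (0.2588, 0.9659); cell (1,3); t to first gridline: x 0.9273, y 0.3934 (then +3.8637 / +1.0353)
    (1,4) via y @ 0.3934
    (2,4) via x @ 0.9273
    (2,5) via y @ 1.4287
    (2,6) via y @ 2.4640
    (2,7) via y @ 3.4992
    (2,8) via y @ 4.5345  # hit
  → r_3 = 4.5345

ranges = [7.4954, 3.7412, 4.5345]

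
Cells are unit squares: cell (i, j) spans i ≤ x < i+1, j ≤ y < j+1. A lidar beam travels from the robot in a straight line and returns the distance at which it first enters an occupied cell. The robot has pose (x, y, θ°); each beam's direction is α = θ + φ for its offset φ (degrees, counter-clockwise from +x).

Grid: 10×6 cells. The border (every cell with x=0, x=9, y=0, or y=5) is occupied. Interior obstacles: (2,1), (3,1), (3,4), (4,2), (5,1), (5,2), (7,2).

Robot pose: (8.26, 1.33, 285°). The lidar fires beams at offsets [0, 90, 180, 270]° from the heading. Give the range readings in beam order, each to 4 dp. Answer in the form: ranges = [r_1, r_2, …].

beam 1: φ=0°, α=285°
  cosα=0.2588 sinα=-0.9659 | (8,1) | tMaxX 2.8591 tMaxY 0.3416 | tΔX 3.8637 tΔY 1.0353
    t=0.3416 [y] (8,0) — stop
  → r_1 = 0.3416
beam 2: φ=90°, α=15°
  cosα=0.9659 sinα=0.2588 | (8,1) | tMaxX 0.7661 tMaxY 2.5887 | tΔX 1.0353 tΔY 3.8637
    t=0.7661 [x] (9,1) — stop
  → r_2 = 0.7661
beam 3: φ=180°, α=105°
  cosα=-0.2588 sinα=0.9659 | (8,1) | tMaxX 1.0046 tMaxY 0.6936 | tΔX 3.8637 tΔY 1.0353
    t=0.6936 [y] (8,2)
    t=1.0046 [x] (7,2) — stop
  → r_3 = 1.0046
beam 4: φ=270°, α=195°
  cosα=-0.9659 sinα=-0.2588 | (8,1) | tMaxX 0.2692 tMaxY 1.2750 | tΔX 1.0353 tΔY 3.8637
    t=0.2692 [x] (7,1)
    t=1.2750 [y] (7,0) — stop
  → r_4 = 1.2750

ranges = [0.3416, 0.7661, 1.0046, 1.2750]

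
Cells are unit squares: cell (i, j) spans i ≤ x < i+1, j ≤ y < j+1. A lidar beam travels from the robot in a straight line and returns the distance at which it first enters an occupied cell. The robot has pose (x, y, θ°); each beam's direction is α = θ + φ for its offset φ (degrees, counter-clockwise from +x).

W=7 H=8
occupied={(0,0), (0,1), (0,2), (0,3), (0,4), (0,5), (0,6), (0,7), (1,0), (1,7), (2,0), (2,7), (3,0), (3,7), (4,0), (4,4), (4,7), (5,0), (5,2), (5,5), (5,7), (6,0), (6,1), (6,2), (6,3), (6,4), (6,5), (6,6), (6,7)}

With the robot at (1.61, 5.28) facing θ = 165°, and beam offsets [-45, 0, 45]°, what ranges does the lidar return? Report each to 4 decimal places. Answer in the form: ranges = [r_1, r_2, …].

beam 1: φ=-45°, α=120°
  direction (-0.5000, 0.8660); cell (1,5); t to first gridline: x 1.2200, y 0.8314 (then +2.0000 / +1.1547)
    (1,6) via y @ 0.8314
    (0,6) via x @ 1.2200  # hit
  → r_1 = 1.2200
beam 2: φ=0°, α=165°
  direction (-0.9659, 0.2588); cell (1,5); t to first gridline: x 0.6315, y 2.7819 (then +1.0353 / +3.8637)
    (0,5) via x @ 0.6315  # hit
  → r_2 = 0.6315
beam 3: φ=45°, α=210°
  direction (-0.8660, -0.5000); cell (1,5); t to first gridline: x 0.7044, y 0.5600 (then +1.1547 / +2.0000)
    (1,4) via y @ 0.5600
    (0,4) via x @ 0.7044  # hit
  → r_3 = 0.7044

ranges = [1.2200, 0.6315, 0.7044]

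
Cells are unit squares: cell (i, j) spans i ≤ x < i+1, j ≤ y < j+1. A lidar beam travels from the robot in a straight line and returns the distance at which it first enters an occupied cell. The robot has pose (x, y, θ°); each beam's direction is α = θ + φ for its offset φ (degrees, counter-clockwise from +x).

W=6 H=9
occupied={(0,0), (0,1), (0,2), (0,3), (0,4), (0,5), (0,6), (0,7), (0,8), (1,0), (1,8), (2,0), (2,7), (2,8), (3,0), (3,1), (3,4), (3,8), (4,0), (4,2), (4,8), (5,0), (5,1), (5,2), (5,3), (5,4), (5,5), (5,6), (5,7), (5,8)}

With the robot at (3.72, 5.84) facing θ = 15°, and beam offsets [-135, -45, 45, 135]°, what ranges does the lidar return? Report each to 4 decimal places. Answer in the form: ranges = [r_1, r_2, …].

ranges = [0.9699, 1.4780, 2.4942, 3.1408]

beam 1: φ=-135°, α=240°
  direction (-0.5000, -0.8660); cell (3,5); t to first gridline: x 1.4400, y 0.9699 (then +2.0000 / +1.1547)
    (3,4) via y @ 0.9699  # hit
  → r_1 = 0.9699
beam 2: φ=-45°, α=330°
  direction (0.8660, -0.5000); cell (3,5); t to first gridline: x 0.3233, y 1.6800 (then +1.1547 / +2.0000)
    (4,5) via x @ 0.3233
    (5,5) via x @ 1.4780  # hit
  → r_2 = 1.4780
beam 3: φ=45°, α=60°
  direction (0.5000, 0.8660); cell (3,5); t to first gridline: x 0.5600, y 0.1848 (then +2.0000 / +1.1547)
    (3,6) via y @ 0.1848
    (4,6) via x @ 0.5600
    (4,7) via y @ 1.3395
    (4,8) via y @ 2.4942  # hit
  → r_3 = 2.4942
beam 4: φ=135°, α=150°
  direction (-0.8660, 0.5000); cell (3,5); t to first gridline: x 0.8314, y 0.3200 (then +1.1547 / +2.0000)
    (3,6) via y @ 0.3200
    (2,6) via x @ 0.8314
    (1,6) via x @ 1.9861
    (1,7) via y @ 2.3200
    (0,7) via x @ 3.1408  # hit
  → r_4 = 3.1408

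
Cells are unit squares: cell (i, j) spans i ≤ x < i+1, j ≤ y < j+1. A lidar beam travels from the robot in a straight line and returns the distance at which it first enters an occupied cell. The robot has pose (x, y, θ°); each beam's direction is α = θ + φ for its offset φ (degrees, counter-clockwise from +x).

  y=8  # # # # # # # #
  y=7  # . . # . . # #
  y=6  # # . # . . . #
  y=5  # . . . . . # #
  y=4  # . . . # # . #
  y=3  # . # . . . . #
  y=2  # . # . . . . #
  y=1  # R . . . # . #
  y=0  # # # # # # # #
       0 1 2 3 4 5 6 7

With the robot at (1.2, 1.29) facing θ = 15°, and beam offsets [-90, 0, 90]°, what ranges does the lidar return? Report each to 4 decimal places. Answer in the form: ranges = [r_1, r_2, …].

beam 1: φ=-90°, α=285°
  direction (0.2588, -0.9659); cell (1,1); t to first gridline: x 3.0910, y 0.3002 (then +3.8637 / +1.0353)
    (1,0) via y @ 0.3002  # hit
  → r_1 = 0.3002
beam 2: φ=0°, α=15°
  direction (0.9659, 0.2588); cell (1,1); t to first gridline: x 0.8282, y 2.7432 (then +1.0353 / +3.8637)
    (2,1) via x @ 0.8282
    (3,1) via x @ 1.8635
    (3,2) via y @ 2.7432
    (4,2) via x @ 2.8988
    (5,2) via x @ 3.9340
    (6,2) via x @ 4.9693
    (7,2) via x @ 6.0046  # hit
  → r_2 = 6.0046
beam 3: φ=90°, α=105°
  direction (-0.2588, 0.9659); cell (1,1); t to first gridline: x 0.7727, y 0.7350 (then +3.8637 / +1.0353)
    (1,2) via y @ 0.7350
    (0,2) via x @ 0.7727  # hit
  → r_3 = 0.7727

ranges = [0.3002, 6.0046, 0.7727]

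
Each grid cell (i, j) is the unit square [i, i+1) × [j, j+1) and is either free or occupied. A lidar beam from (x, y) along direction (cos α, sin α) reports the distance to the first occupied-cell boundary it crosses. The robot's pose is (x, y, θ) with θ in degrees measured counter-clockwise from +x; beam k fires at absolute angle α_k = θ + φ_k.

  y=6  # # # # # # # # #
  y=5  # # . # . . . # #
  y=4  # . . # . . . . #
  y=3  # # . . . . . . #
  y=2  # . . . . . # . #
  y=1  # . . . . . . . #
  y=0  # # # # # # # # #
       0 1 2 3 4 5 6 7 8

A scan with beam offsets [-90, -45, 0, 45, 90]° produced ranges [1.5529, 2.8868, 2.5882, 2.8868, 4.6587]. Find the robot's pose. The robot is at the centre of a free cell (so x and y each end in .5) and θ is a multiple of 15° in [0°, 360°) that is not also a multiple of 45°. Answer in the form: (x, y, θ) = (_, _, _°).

(x, y, θ) = (3.5, 3.5, 285°)

Candidates: 29 free-cell centres × 16 headings = 464 poses. Raycast each; keep the one whose scan matches to 4 dp.
  (4.5, 4.5, 165°): beam 2 = 1.0000 ≠ 2.8868 ✗
  (5.5, 3.5, 75°): beam 1 = 2.5882 ≠ 1.5529 ✗
  (2.5, 5.5, 210°): beam 1 = 0.5774 ≠ 1.5529 ✗
  (1.5, 1.5, 30°): beam 1 = 0.5774 ≠ 1.5529 ✗
  …
  (3.5, 3.5, 285°): r_1=1.5529, r_2=2.8868, r_3=2.5882, r_4=2.8868, r_5=4.6587 — all match ✓
No second candidate reproduces the full scan.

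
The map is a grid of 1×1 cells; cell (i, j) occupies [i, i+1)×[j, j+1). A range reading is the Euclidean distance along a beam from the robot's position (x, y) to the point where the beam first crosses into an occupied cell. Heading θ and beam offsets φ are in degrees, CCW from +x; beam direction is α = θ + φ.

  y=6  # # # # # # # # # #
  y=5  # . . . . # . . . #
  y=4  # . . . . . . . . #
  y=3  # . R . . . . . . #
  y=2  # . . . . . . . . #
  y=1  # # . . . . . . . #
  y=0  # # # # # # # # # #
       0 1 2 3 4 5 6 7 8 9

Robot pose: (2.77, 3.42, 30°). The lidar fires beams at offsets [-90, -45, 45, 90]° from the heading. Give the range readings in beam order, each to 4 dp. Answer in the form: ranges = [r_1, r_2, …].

beam 1: φ=-90°, α=300°
  dir = (cos 300°, sin 300°) = (0.5000, -0.8660); from cell (2,3)
  next x-line at t=0.4600, next y-line at t=0.4850; Δt_x=2.0000, Δt_y=1.1547
    x: enter (3,3) at t=0.4600
    y: enter (3,2) at t=0.4850
    y: enter (3,1) at t=1.6397
    x: enter (4,1) at t=2.4600
    y: enter (4,0) at t=2.7944 ← occupied
  → r_1 = 2.7944
beam 2: φ=-45°, α=345°
  dir = (cos 345°, sin 345°) = (0.9659, -0.2588); from cell (2,3)
  next x-line at t=0.2381, next y-line at t=1.6228; Δt_x=1.0353, Δt_y=3.8637
    x: enter (3,3) at t=0.2381
    x: enter (4,3) at t=1.2734
    y: enter (4,2) at t=1.6228
    x: enter (5,2) at t=2.3087
    x: enter (6,2) at t=3.3439
    x: enter (7,2) at t=4.3792
    x: enter (8,2) at t=5.4145
    y: enter (8,1) at t=5.4865
    x: enter (9,1) at t=6.4498 ← occupied
  → r_2 = 6.4498
beam 3: φ=45°, α=75°
  dir = (cos 75°, sin 75°) = (0.2588, 0.9659); from cell (2,3)
  next x-line at t=0.8887, next y-line at t=0.6005; Δt_x=3.8637, Δt_y=1.0353
    y: enter (2,4) at t=0.6005
    x: enter (3,4) at t=0.8887
    y: enter (3,5) at t=1.6357
    y: enter (3,6) at t=2.6710 ← occupied
  → r_3 = 2.6710
beam 4: φ=90°, α=120°
  dir = (cos 120°, sin 120°) = (-0.5000, 0.8660); from cell (2,3)
  next x-line at t=1.5400, next y-line at t=0.6697; Δt_x=2.0000, Δt_y=1.1547
    y: enter (2,4) at t=0.6697
    x: enter (1,4) at t=1.5400
    y: enter (1,5) at t=1.8244
    y: enter (1,6) at t=2.9791 ← occupied
  → r_4 = 2.9791

ranges = [2.7944, 6.4498, 2.6710, 2.9791]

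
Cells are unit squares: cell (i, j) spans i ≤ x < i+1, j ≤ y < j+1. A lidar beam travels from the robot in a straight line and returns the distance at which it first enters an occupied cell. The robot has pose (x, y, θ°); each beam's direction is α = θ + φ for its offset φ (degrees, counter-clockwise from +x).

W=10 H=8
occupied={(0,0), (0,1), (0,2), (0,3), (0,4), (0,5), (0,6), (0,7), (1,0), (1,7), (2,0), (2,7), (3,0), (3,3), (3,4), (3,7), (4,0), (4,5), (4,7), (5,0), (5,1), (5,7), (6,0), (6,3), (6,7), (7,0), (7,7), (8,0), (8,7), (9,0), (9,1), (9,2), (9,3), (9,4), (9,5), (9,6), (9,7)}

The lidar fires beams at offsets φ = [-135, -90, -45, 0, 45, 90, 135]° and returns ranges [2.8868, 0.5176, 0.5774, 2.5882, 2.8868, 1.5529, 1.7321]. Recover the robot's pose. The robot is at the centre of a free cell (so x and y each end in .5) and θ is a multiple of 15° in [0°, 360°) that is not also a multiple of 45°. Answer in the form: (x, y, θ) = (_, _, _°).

(x, y, θ) = (3.5, 2.5, 165°)

Candidates: 43 free-cell centres × 16 headings = 688 poses. Raycast each; keep the one whose scan matches to 4 dp.
  (1.5, 1.5, 60°): beam 1 = 0.5176 ≠ 2.8868 ✗
  (7.5, 3.5, 330°): beam 1 = 0.5176 ≠ 2.8868 ✗
  (8.5, 6.5, 105°): beam 1 = 0.5774 ≠ 2.8868 ✗
  …
  (3.5, 2.5, 165°): r_1=2.8868, r_2=0.5176, r_3=0.5774, r_4=2.5882, r_5=2.8868, r_6=1.5529, r_7=1.7321 — all match ✓
Unique over the lattice → pose = (3.5, 2.5, 165°).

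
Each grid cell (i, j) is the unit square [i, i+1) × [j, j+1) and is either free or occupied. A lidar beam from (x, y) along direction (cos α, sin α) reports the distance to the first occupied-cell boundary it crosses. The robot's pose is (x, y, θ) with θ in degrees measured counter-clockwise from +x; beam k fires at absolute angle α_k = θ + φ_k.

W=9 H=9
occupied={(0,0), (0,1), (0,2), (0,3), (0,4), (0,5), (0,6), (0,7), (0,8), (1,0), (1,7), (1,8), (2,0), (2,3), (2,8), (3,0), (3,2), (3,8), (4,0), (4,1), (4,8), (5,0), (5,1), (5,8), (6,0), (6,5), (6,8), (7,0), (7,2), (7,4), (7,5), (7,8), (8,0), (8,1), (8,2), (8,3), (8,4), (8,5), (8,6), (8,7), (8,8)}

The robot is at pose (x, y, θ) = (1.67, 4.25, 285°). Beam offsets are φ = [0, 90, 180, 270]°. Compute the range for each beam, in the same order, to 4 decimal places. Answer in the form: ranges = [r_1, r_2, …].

ranges = [1.2750, 4.4827, 2.5887, 0.6936]

beam 1: φ=0°, α=285°
  d=(0.2588,-0.9659)  start (1,4)  tX=1.2750 tY=0.2588  stride 1/|dx|=3.8637 1/|dy|=1.0353
    cross y-line → (1,3), t=0.2588
    cross x-line → (2,3), t=1.2750 (wall)
  → r_1 = 1.2750
beam 2: φ=90°, α=15°
  d=(0.9659,0.2588)  start (1,4)  tX=0.3416 tY=2.8978  stride 1/|dx|=1.0353 1/|dy|=3.8637
    cross x-line → (2,4), t=0.3416
    cross x-line → (3,4), t=1.3769
    cross x-line → (4,4), t=2.4122
    cross y-line → (4,5), t=2.8978
    cross x-line → (5,5), t=3.4475
    cross x-line → (6,5), t=4.4827 (wall)
  → r_2 = 4.4827
beam 3: φ=180°, α=105°
  d=(-0.2588,0.9659)  start (1,4)  tX=2.5887 tY=0.7765  stride 1/|dx|=3.8637 1/|dy|=1.0353
    cross y-line → (1,5), t=0.7765
    cross y-line → (1,6), t=1.8117
    cross x-line → (0,6), t=2.5887 (wall)
  → r_3 = 2.5887
beam 4: φ=270°, α=195°
  d=(-0.9659,-0.2588)  start (1,4)  tX=0.6936 tY=0.9659  stride 1/|dx|=1.0353 1/|dy|=3.8637
    cross x-line → (0,4), t=0.6936 (wall)
  → r_4 = 0.6936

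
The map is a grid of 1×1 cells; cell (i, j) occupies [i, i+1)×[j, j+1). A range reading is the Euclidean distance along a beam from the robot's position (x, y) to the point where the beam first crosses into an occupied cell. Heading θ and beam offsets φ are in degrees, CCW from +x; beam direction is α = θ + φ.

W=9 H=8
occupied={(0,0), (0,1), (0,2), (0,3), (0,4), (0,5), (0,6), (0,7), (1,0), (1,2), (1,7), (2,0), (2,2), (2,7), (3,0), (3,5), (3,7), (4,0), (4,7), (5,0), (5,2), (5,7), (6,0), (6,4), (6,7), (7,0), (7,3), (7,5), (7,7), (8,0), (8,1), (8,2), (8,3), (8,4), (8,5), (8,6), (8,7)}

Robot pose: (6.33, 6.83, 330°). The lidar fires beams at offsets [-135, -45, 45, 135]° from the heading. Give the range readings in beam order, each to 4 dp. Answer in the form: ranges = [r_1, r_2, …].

beam 1: φ=-135°, α=195°
  d=(-0.9659,-0.2588)  start (6,6)  tX=0.3416 tY=3.2069  stride 1/|dx|=1.0353 1/|dy|=3.8637
    cross x-line → (5,6), t=0.3416
    cross x-line → (4,6), t=1.3769
    cross x-line → (3,6), t=2.4122
    cross y-line → (3,5), t=3.2069 (wall)
  → r_1 = 3.2069
beam 2: φ=-45°, α=285°
  d=(0.2588,-0.9659)  start (6,6)  tX=2.5887 tY=0.8593  stride 1/|dx|=3.8637 1/|dy|=1.0353
    cross y-line → (6,5), t=0.8593
    cross y-line → (6,4), t=1.8946 (wall)
  → r_2 = 1.8946
beam 3: φ=45°, α=15°
  d=(0.9659,0.2588)  start (6,6)  tX=0.6936 tY=0.6568  stride 1/|dx|=1.0353 1/|dy|=3.8637
    cross y-line → (6,7), t=0.6568 (wall)
  → r_3 = 0.6568
beam 4: φ=135°, α=105°
  d=(-0.2588,0.9659)  start (6,6)  tX=1.2750 tY=0.1760  stride 1/|dx|=3.8637 1/|dy|=1.0353
    cross y-line → (6,7), t=0.1760 (wall)
  → r_4 = 0.1760

ranges = [3.2069, 1.8946, 0.6568, 0.1760]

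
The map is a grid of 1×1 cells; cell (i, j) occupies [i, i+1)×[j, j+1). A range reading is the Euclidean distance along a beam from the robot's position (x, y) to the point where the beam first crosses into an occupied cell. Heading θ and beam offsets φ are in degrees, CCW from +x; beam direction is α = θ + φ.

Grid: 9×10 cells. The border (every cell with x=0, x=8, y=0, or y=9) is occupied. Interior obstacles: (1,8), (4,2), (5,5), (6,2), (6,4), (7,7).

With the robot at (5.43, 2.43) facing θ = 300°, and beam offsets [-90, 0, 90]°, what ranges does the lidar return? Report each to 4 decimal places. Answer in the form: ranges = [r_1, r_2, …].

beam 1: φ=-90°, α=210°
  cosα=-0.8660 sinα=-0.5000 | (5,2) | tMaxX 0.4965 tMaxY 0.8600 | tΔX 1.1547 tΔY 2.0000
    t=0.4965 [x] (4,2) — stop
  → r_1 = 0.4965
beam 2: φ=0°, α=300°
  cosα=0.5000 sinα=-0.8660 | (5,2) | tMaxX 1.1400 tMaxY 0.4965 | tΔX 2.0000 tΔY 1.1547
    t=0.4965 [y] (5,1)
    t=1.1400 [x] (6,1)
    t=1.6512 [y] (6,0) — stop
  → r_2 = 1.6512
beam 3: φ=90°, α=30°
  cosα=0.8660 sinα=0.5000 | (5,2) | tMaxX 0.6582 tMaxY 1.1400 | tΔX 1.1547 tΔY 2.0000
    t=0.6582 [x] (6,2) — stop
  → r_3 = 0.6582

ranges = [0.4965, 1.6512, 0.6582]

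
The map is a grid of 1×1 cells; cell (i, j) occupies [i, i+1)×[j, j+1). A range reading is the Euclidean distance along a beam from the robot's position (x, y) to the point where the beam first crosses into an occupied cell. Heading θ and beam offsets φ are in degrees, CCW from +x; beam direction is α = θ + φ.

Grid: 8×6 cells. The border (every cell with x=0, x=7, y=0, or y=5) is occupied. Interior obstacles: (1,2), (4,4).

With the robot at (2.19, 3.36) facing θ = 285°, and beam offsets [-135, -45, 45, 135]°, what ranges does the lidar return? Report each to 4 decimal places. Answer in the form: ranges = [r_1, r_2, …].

beam 1: φ=-135°, α=150°
  d=(-0.8660,0.5000)  start (2,3)  tX=0.2194 tY=1.2800  stride 1/|dx|=1.1547 1/|dy|=2.0000
    cross x-line → (1,3), t=0.2194
    cross y-line → (1,4), t=1.2800
    cross x-line → (0,4), t=1.3741 (wall)
  → r_1 = 1.3741
beam 2: φ=-45°, α=240°
  d=(-0.5000,-0.8660)  start (2,3)  tX=0.3800 tY=0.4157  stride 1/|dx|=2.0000 1/|dy|=1.1547
    cross x-line → (1,3), t=0.3800
    cross y-line → (1,2), t=0.4157 (wall)
  → r_2 = 0.4157
beam 3: φ=45°, α=330°
  d=(0.8660,-0.5000)  start (2,3)  tX=0.9353 tY=0.7200  stride 1/|dx|=1.1547 1/|dy|=2.0000
    cross y-line → (2,2), t=0.7200
    cross x-line → (3,2), t=0.9353
    cross x-line → (4,2), t=2.0900
    cross y-line → (4,1), t=2.7200
    cross x-line → (5,1), t=3.2447
    cross x-line → (6,1), t=4.3994
    cross y-line → (6,0), t=4.7200 (wall)
  → r_3 = 4.7200
beam 4: φ=135°, α=60°
  d=(0.5000,0.8660)  start (2,3)  tX=1.6200 tY=0.7390  stride 1/|dx|=2.0000 1/|dy|=1.1547
    cross y-line → (2,4), t=0.7390
    cross x-line → (3,4), t=1.6200
    cross y-line → (3,5), t=1.8937 (wall)
  → r_4 = 1.8937

ranges = [1.3741, 0.4157, 4.7200, 1.8937]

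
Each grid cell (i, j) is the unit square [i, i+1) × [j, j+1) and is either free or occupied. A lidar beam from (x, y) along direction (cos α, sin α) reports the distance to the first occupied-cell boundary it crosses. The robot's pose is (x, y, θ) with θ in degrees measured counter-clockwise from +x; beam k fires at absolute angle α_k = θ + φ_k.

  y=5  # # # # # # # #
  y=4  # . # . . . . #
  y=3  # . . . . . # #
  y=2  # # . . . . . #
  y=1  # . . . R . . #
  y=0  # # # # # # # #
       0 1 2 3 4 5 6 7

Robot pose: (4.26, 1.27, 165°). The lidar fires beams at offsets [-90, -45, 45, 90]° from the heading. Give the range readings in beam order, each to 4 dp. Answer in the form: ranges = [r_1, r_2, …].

beam 1: φ=-90°, α=75°
  direction (0.2588, 0.9659); cell (4,1); t to first gridline: x 2.8591, y 0.7558 (then +3.8637 / +1.0353)
    (4,2) via y @ 0.7558
    (4,3) via y @ 1.7910
    (4,4) via y @ 2.8263
    (5,4) via x @ 2.8591
    (5,5) via y @ 3.8616  # hit
  → r_1 = 3.8616
beam 2: φ=-45°, α=120°
  direction (-0.5000, 0.8660); cell (4,1); t to first gridline: x 0.5200, y 0.8429 (then +2.0000 / +1.1547)
    (3,1) via x @ 0.5200
    (3,2) via y @ 0.8429
    (3,3) via y @ 1.9976
    (2,3) via x @ 2.5200
    (2,4) via y @ 3.1523  # hit
  → r_2 = 3.1523
beam 3: φ=45°, α=210°
  direction (-0.8660, -0.5000); cell (4,1); t to first gridline: x 0.3002, y 0.5400 (then +1.1547 / +2.0000)
    (3,1) via x @ 0.3002
    (3,0) via y @ 0.5400  # hit
  → r_3 = 0.5400
beam 4: φ=90°, α=255°
  direction (-0.2588, -0.9659); cell (4,1); t to first gridline: x 1.0046, y 0.2795 (then +3.8637 / +1.0353)
    (4,0) via y @ 0.2795  # hit
  → r_4 = 0.2795

ranges = [3.8616, 3.1523, 0.5400, 0.2795]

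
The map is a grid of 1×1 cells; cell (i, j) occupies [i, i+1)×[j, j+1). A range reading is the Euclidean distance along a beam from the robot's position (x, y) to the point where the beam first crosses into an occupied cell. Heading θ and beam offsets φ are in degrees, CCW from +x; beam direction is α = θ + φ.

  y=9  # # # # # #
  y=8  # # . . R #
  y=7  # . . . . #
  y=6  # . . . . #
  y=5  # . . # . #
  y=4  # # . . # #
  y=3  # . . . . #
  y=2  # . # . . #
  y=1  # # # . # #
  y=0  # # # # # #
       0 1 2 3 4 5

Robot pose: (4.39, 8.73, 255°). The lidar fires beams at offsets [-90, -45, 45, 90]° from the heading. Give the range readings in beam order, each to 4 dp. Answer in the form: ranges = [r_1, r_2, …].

beam 1: φ=-90°, α=165°
  cosα=-0.9659 sinα=0.2588 | (4,8) | tMaxX 0.4038 tMaxY 1.0432 | tΔX 1.0353 tΔY 3.8637
    t=0.4038 [x] (3,8)
    t=1.0432 [y] (3,9) — stop
  → r_1 = 1.0432
beam 2: φ=-45°, α=210°
  cosα=-0.8660 sinα=-0.5000 | (4,8) | tMaxX 0.4503 tMaxY 1.4600 | tΔX 1.1547 tΔY 2.0000
    t=0.4503 [x] (3,8)
    t=1.4600 [y] (3,7)
    t=1.6050 [x] (2,7)
    t=2.7597 [x] (1,7)
    t=3.4600 [y] (1,6)
    t=3.9144 [x] (0,6) — stop
  → r_2 = 3.9144
beam 3: φ=45°, α=300°
  cosα=0.5000 sinα=-0.8660 | (4,8) | tMaxX 1.2200 tMaxY 0.8429 | tΔX 2.0000 tΔY 1.1547
    t=0.8429 [y] (4,7)
    t=1.2200 [x] (5,7) — stop
  → r_3 = 1.2200
beam 4: φ=90°, α=345°
  cosα=0.9659 sinα=-0.2588 | (4,8) | tMaxX 0.6315 tMaxY 2.8205 | tΔX 1.0353 tΔY 3.8637
    t=0.6315 [x] (5,8) — stop
  → r_4 = 0.6315

ranges = [1.0432, 3.9144, 1.2200, 0.6315]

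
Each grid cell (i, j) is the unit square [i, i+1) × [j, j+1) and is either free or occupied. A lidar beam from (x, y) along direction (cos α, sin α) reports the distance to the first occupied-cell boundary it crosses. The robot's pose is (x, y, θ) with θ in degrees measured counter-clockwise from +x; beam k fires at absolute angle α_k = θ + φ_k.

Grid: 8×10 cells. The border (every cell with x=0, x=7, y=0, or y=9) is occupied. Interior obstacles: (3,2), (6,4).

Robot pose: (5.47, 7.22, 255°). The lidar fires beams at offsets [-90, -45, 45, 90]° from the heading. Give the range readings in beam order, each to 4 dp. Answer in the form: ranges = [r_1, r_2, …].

ranges = [4.6277, 5.1615, 2.5634, 1.5840]

beam 1: φ=-90°, α=165°
  d=(-0.9659,0.2588)  start (5,7)  tX=0.4866 tY=3.0137  stride 1/|dx|=1.0353 1/|dy|=3.8637
    cross x-line → (4,7), t=0.4866
    cross x-line → (3,7), t=1.5219
    cross x-line → (2,7), t=2.5571
    cross y-line → (2,8), t=3.0137
    cross x-line → (1,8), t=3.5924
    cross x-line → (0,8), t=4.6277 (wall)
  → r_1 = 4.6277
beam 2: φ=-45°, α=210°
  d=(-0.8660,-0.5000)  start (5,7)  tX=0.5427 tY=0.4400  stride 1/|dx|=1.1547 1/|dy|=2.0000
    cross y-line → (5,6), t=0.4400
    cross x-line → (4,6), t=0.5427
    cross x-line → (3,6), t=1.6974
    cross y-line → (3,5), t=2.4400
    cross x-line → (2,5), t=2.8521
    cross x-line → (1,5), t=4.0068
    cross y-line → (1,4), t=4.4400
    cross x-line → (0,4), t=5.1615 (wall)
  → r_2 = 5.1615
beam 3: φ=45°, α=300°
  d=(0.5000,-0.8660)  start (5,7)  tX=1.0600 tY=0.2540  stride 1/|dx|=2.0000 1/|dy|=1.1547
    cross y-line → (5,6), t=0.2540
    cross x-line → (6,6), t=1.0600
    cross y-line → (6,5), t=1.4087
    cross y-line → (6,4), t=2.5634 (wall)
  → r_3 = 2.5634
beam 4: φ=90°, α=345°
  d=(0.9659,-0.2588)  start (5,7)  tX=0.5487 tY=0.8500  stride 1/|dx|=1.0353 1/|dy|=3.8637
    cross x-line → (6,7), t=0.5487
    cross y-line → (6,6), t=0.8500
    cross x-line → (7,6), t=1.5840 (wall)
  → r_4 = 1.5840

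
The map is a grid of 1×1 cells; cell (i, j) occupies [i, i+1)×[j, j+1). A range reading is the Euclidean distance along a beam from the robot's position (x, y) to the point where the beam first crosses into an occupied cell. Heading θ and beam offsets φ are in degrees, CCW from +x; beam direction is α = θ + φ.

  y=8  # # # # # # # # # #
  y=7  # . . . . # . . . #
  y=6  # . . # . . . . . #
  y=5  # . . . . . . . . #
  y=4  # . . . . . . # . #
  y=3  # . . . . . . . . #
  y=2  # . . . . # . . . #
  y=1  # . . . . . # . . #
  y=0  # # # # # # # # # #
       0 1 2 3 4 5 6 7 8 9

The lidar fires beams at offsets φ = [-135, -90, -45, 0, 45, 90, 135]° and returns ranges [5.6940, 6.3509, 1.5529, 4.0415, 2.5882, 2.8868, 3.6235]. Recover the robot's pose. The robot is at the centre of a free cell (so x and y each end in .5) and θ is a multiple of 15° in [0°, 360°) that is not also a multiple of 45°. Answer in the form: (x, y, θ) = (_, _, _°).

Candidates: 51 free-cell centres × 16 headings = 816 poses. Raycast each; keep the one whose scan matches to 4 dp.
  (1.5, 4.5, 240°): beam 1 = 1.9319 ≠ 5.6940 ✗
  (7.5, 1.5, 150°): beam 1 = 1.5529 ≠ 5.6940 ✗
  (7.5, 2.5, 150°): beam 1 = 1.5529 ≠ 5.6940 ✗
  (7.5, 3.5, 255°): beam 1 = 0.5774 ≠ 5.6940 ✗
  …
  (3.5, 4.5, 120°): r_1=5.6940, r_2=6.3509, r_3=1.5529, r_4=4.0415, r_5=2.5882, r_6=2.8868, r_7=3.6235 — all match ✓
Only this pose fits every beam.

(x, y, θ) = (3.5, 4.5, 120°)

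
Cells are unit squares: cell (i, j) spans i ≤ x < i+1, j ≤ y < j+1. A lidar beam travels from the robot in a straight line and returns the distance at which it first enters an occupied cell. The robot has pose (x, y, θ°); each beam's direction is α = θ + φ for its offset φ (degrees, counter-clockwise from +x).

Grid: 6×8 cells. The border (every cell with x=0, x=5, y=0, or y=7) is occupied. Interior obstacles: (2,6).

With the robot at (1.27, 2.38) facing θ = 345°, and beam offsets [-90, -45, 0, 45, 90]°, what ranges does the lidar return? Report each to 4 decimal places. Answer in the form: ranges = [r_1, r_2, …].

ranges = [1.0432, 1.5935, 3.8616, 4.3070, 3.7477]

beam 1: φ=-90°, α=255°
  direction (-0.2588, -0.9659); cell (1,2); t to first gridline: x 1.0432, y 0.3934 (then +3.8637 / +1.0353)
    (1,1) via y @ 0.3934
    (0,1) via x @ 1.0432  # hit
  → r_1 = 1.0432
beam 2: φ=-45°, α=300°
  direction (0.5000, -0.8660); cell (1,2); t to first gridline: x 1.4600, y 0.4388 (then +2.0000 / +1.1547)
    (1,1) via y @ 0.4388
    (2,1) via x @ 1.4600
    (2,0) via y @ 1.5935  # hit
  → r_2 = 1.5935
beam 3: φ=0°, α=345°
  direction (0.9659, -0.2588); cell (1,2); t to first gridline: x 0.7558, y 1.4682 (then +1.0353 / +3.8637)
    (2,2) via x @ 0.7558
    (2,1) via y @ 1.4682
    (3,1) via x @ 1.7910
    (4,1) via x @ 2.8263
    (5,1) via x @ 3.8616  # hit
  → r_3 = 3.8616
beam 4: φ=45°, α=30°
  direction (0.8660, 0.5000); cell (1,2); t to first gridline: x 0.8429, y 1.2400 (then +1.1547 / +2.0000)
    (2,2) via x @ 0.8429
    (2,3) via y @ 1.2400
    (3,3) via x @ 1.9976
    (4,3) via x @ 3.1523
    (4,4) via y @ 3.2400
    (5,4) via x @ 4.3070  # hit
  → r_4 = 4.3070
beam 5: φ=90°, α=75°
  direction (0.2588, 0.9659); cell (1,2); t to first gridline: x 2.8205, y 0.6419 (then +3.8637 / +1.0353)
    (1,3) via y @ 0.6419
    (1,4) via y @ 1.6771
    (1,5) via y @ 2.7124
    (2,5) via x @ 2.8205
    (2,6) via y @ 3.7477  # hit
  → r_5 = 3.7477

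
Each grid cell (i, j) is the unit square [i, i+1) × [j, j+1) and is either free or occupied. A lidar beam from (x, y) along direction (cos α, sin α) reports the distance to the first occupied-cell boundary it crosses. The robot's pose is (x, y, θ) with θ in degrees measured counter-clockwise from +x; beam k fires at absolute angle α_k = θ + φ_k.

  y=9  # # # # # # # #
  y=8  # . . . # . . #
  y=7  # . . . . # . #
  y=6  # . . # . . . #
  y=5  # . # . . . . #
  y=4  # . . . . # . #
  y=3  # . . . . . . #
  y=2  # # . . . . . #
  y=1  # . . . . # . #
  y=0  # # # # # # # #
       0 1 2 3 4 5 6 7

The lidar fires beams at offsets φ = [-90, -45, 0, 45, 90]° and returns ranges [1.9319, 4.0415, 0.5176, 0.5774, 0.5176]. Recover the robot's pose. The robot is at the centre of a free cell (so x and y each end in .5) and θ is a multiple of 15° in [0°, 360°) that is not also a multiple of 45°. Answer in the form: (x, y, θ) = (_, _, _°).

Candidates: 41 free-cell centres × 16 headings = 656 poses. Raycast each; keep the one whose scan matches to 4 dp.
  (5.5, 3.5, 105°): beam 1 = 1.5529 ≠ 1.9319 ✗
  (5.5, 8.5, 120°): beam 1 = 1.0000 ≠ 1.9319 ✗
  (1.5, 8.5, 210°): beam 1 = 0.5774 ≠ 1.9319 ✗
  …
  (3.5, 5.5, 75°): r_1=1.9319, r_2=4.0415, r_3=0.5176, r_4=0.5774, r_5=0.5176 — all match ✓
No second candidate reproduces the full scan.

(x, y, θ) = (3.5, 5.5, 75°)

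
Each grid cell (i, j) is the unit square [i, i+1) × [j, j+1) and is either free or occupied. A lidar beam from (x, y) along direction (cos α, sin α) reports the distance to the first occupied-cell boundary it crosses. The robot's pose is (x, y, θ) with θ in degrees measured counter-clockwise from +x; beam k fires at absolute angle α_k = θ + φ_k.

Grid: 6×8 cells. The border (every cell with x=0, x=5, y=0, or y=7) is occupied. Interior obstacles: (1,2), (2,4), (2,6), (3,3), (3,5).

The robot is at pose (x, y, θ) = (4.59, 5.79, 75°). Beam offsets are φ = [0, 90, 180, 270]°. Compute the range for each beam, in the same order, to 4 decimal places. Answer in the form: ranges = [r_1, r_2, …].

ranges = [1.2527, 0.6108, 2.2796, 0.4245]

beam 1: φ=0°, α=75°
  cosα=0.2588 sinα=0.9659 | (4,5) | tMaxX 1.5841 tMaxY 0.2174 | tΔX 3.8637 tΔY 1.0353
    t=0.2174 [y] (4,6)
    t=1.2527 [y] (4,7) — stop
  → r_1 = 1.2527
beam 2: φ=90°, α=165°
  cosα=-0.9659 sinα=0.2588 | (4,5) | tMaxX 0.6108 tMaxY 0.8114 | tΔX 1.0353 tΔY 3.8637
    t=0.6108 [x] (3,5) — stop
  → r_2 = 0.6108
beam 3: φ=180°, α=255°
  cosα=-0.2588 sinα=-0.9659 | (4,5) | tMaxX 2.2796 tMaxY 0.8179 | tΔX 3.8637 tΔY 1.0353
    t=0.8179 [y] (4,4)
    t=1.8531 [y] (4,3)
    t=2.2796 [x] (3,3) — stop
  → r_3 = 2.2796
beam 4: φ=270°, α=345°
  cosα=0.9659 sinα=-0.2588 | (4,5) | tMaxX 0.4245 tMaxY 3.0523 | tΔX 1.0353 tΔY 3.8637
    t=0.4245 [x] (5,5) — stop
  → r_4 = 0.4245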